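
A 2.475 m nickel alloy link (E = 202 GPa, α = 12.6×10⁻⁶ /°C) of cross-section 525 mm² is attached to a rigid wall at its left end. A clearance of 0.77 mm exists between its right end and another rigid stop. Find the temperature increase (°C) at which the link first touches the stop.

ΔT ≈ 24.7 °C

The gap closes when αΔT L = 0.77 mm, since the link is still unstressed at that instant.
ΔT = 0.77 / (12.6×10⁻⁶ × 2475) = 24.69 °C.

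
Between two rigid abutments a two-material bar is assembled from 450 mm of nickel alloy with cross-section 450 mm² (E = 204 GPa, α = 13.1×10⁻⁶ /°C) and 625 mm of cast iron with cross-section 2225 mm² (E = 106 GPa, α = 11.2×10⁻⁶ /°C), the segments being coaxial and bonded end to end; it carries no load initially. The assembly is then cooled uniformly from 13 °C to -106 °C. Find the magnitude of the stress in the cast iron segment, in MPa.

With the walls removed the bar would change length by δ_free = Σ αᵢΔT Lᵢ = 13.1×10⁻⁶×119×450 + 11.2×10⁻⁶×119×625 = 1.535 mm.
The walls prevent any net length change, so an axial force P (same in every segment) develops. Compatibility: P · Σ Lᵢ/(AᵢEᵢ) = δ_free.
Σ Lᵢ/(AᵢEᵢ) = 450/(450×204×10³) + 625/(2225×106×10³) = 7.552×10⁻⁶ mm/N.
P = 1.535 / 7.552×10⁻⁶ = 203200 N = 203.2 kN, tensile.
σ_{cast iron} = P / A = 203200 / 2225 = 91.32 MPa.

σ ≈ 91.3 MPa (tensile)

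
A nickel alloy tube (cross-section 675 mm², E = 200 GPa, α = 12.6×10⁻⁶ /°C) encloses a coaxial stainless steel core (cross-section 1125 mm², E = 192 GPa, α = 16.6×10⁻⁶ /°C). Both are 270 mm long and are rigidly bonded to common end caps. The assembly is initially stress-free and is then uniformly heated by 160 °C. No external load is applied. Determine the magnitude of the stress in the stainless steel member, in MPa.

The stainless steel has the larger α, so on heating it would change length more than the nickel alloy if both were free. The rigid plates force a common final length, so the stainless steel is put into compression and the nickel alloy into tension, with equal and opposite forces P (no external load).
Setting the final lengths equal and cancelling L: (α₁ − α₂)ΔT = P/(A₁E₁) + P/(A₂E₂).
|α₁ − α₂|·ΔT = 4×10⁻⁶ × 160 = 0.00064.
1/(A₁E₁) + 1/(A₂E₂) = 1/(675×200×10³) + 1/(1125×192×10³) = 1.204×10⁻⁸ N⁻¹.
So P = 0.00064 / 1.204×10⁻⁸ = 53.17 kN.
σ_{stainless steel} = P/A₂ = 53170/1125 = 47.26 MPa, compressive.

σ ≈ 47.3 MPa (compressive)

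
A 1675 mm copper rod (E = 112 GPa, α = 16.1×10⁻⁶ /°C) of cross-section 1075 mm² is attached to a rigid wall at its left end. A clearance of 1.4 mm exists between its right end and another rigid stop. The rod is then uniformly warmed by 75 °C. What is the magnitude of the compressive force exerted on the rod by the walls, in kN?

P ≈ 44.8 kN

Free thermal elongation = αΔT L = 16.1×10⁻⁶ × 75 × 1675 = 2.023 mm.
After closing the 1.4 mm clearance, 2.023 − 1.4 = 0.6226 mm of expansion remains to be suppressed by the wall.
That suppressed elongation corresponds to σ = E·Δ/L = 112×10³ × 0.6226/1675 = 41.63 MPa.
Force on the wall = σA = 41.63 × 1075 mm² = 44.75 kN.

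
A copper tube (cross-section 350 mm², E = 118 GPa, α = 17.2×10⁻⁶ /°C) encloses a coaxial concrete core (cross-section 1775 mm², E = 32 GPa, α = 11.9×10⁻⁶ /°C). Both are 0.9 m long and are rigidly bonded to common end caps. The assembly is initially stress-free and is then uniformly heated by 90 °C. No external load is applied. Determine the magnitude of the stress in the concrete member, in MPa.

σ ≈ 6.43 MPa (tensile)

The copper has the larger α, so on heating it would change length more than the concrete if both were free. The rigid plates force a common final length, so the copper is put into compression and the concrete into tension, with equal and opposite forces P (no external load).
Equating the net (thermal + elastic) strains gives |α₁ − α₂|·ΔT = P·[1/(A₁E₁) + 1/(A₂E₂)].
|α₁ − α₂|·ΔT = 5.3×10⁻⁶ × 90 = 0.000477.
1/(A₁E₁) + 1/(A₂E₂) = 1/(350×118×10³) + 1/(1775×32×10³) = 4.182×10⁻⁸ N⁻¹.
P = 0.000477 / 4.182×10⁻⁸ = 11410 N = 11.41 kN.
σ_{concrete} = P/A₂ = 11410/1775 = 6.426 MPa, tensile.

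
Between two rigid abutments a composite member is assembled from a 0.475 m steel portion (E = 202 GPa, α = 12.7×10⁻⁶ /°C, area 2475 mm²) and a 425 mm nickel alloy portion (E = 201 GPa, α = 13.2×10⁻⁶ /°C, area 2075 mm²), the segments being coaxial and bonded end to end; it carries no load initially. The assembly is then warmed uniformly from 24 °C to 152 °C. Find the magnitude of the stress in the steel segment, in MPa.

σ ≈ 306 MPa (compressive)

Free thermal expansion of the whole bar: Σ αᵢΔT Lᵢ = 12.7×10⁻⁶×128×475 + 13.2×10⁻⁶×128×425 = 1.49 mm.
The walls prevent any net length change, so an axial force P (same in every segment) develops. Compatibility: P · Σ Lᵢ/(AᵢEᵢ) = δ_free.
Σ Lᵢ/(AᵢEᵢ) = 475/(2475×202×10³) + 425/(2075×201×10³) = 1.969×10⁻⁶ mm/N.
P = 1.49 / 1.969×10⁻⁶ = 756800 N = 756.8 kN, compressive.
σ_{steel} = P / A = 756800 / 2475 = 305.8 MPa.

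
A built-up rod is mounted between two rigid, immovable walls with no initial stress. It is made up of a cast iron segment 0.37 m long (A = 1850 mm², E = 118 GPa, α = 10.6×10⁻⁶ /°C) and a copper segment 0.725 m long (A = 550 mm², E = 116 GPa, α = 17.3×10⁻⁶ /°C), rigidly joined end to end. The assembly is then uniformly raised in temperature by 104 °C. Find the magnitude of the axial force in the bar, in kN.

Free thermal expansion of the whole bar: Σ αᵢΔT Lᵢ = 10.6×10⁻⁶×104×370 + 17.3×10⁻⁶×104×725 = 1.712 mm.
Since the ends are fixed, an axial force P builds up, equal in every segment, with P · Σ Lᵢ/(AᵢEᵢ) = δ_free.
The series flexibility is Σ Lᵢ/(AᵢEᵢ) = 370/(1850×118×10³) + 725/(550×116×10³) = 1.306×10⁻⁵ mm/N.
So P = 1.712 / 1.306×10⁻⁵ = 131.1 kN, compressive.

P ≈ 131 kN (compressive)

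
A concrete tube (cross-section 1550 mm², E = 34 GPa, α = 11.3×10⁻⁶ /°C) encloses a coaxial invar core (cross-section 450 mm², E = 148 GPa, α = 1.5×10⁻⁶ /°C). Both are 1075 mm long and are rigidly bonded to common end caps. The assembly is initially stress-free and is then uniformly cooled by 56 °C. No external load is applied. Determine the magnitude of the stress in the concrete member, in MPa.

σ ≈ 10.4 MPa (tensile)

Both members must finish at the same length. With the larger α, the concrete tends to over-contract; the plates restrain it, putting the concrete in tension and the invar in compression. With no external load the two internal forces are equal and opposite, magnitude P.
Equating the net (thermal + elastic) strains gives |α₁ − α₂|·ΔT = P·[1/(A₁E₁) + 1/(A₂E₂)].
|α₁ − α₂|·ΔT = 9.8×10⁻⁶ × 56 = 0.0005488.
1/(A₁E₁) + 1/(A₂E₂) = 1/(1550×34×10³) + 1/(450×148×10³) = 3.399×10⁻⁸ N⁻¹.
P = 0.0005488 / 3.399×10⁻⁸ = 16150 N = 16.15 kN.
σ_{concrete} = P/A₁ = 16150/1550 = 10.42 MPa, tensile.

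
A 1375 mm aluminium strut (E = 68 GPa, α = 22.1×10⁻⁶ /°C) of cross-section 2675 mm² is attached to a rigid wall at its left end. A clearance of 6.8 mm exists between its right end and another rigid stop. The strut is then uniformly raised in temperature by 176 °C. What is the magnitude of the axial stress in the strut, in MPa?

If the wall were absent the strut would grow by αΔT L = 22.1×10⁻⁶ × 176 × 1375 = 5.348 mm.
Since δ_free = 5.35 mm is less than the 6.8 mm gap, the strut never touches the wall. No axial force develops.

σ ≈ 0 MPa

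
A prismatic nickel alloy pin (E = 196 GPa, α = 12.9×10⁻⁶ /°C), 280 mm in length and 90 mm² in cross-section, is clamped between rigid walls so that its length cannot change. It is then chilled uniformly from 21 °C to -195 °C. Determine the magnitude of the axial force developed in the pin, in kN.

The ends cannot move, so σ = EαΔT = 196×10³ × 12.9×10⁻⁶ × 216 = 546.1 MPa.
Then P = σA = 546.1 × 90 mm² = 49.15 kN, tensile.

P ≈ 49.2 kN (tensile)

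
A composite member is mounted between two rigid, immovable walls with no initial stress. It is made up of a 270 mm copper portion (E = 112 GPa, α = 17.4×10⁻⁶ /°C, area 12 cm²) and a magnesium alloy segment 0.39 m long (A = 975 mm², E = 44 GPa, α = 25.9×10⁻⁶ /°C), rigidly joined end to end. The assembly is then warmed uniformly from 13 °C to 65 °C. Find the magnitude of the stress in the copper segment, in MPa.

σ ≈ 57.8 MPa (compressive)

Free thermal expansion of the whole bar: Σ αᵢΔT Lᵢ = 17.4×10⁻⁶×52×270 + 25.9×10⁻⁶×52×390 = 0.7695 mm.
The rigid supports impose zero overall length change; the single axial force P common to all segments must satisfy P Σ Lᵢ/(AᵢEᵢ) = δ_free.
Σ Lᵢ/(AᵢEᵢ) = 270/(1200×112×10³) + 390/(975×44×10³) = 1.11×10⁻⁵ mm/N.
So P = 0.7695 / 1.11×10⁻⁵ = 69.33 kN, compressive.
σ_{copper} = P / A = 69330 / 1200 = 57.77 MPa.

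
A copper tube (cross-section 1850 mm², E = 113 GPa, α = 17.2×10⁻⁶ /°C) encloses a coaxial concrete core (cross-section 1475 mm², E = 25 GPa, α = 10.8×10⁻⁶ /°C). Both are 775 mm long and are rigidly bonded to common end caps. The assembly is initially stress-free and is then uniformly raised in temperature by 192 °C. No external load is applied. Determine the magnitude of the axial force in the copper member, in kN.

P ≈ 38.5 kN (compressive in the copper)

Equilibrium of a rigid end plate with no external load gives equal and opposite internal forces ±P in the two members. Since α_{copper} > α_{concrete}, heating drives the copper into compression and the concrete into tension.
Compatibility of the two members (thermal + elastic change equal): (α₁ − α₂)ΔT = P·[1/(A₁E₁) + 1/(A₂E₂)].
|α₁ − α₂|·ΔT = 6.4×10⁻⁶ × 192 = 0.001229.
1/(A₁E₁) + 1/(A₂E₂) = 1/(1850×113×10³) + 1/(1475×25×10³) = 3.19×10⁻⁸ N⁻¹.
P = 0.001229 / 3.19×10⁻⁸ = 38520 N = 38.52 kN.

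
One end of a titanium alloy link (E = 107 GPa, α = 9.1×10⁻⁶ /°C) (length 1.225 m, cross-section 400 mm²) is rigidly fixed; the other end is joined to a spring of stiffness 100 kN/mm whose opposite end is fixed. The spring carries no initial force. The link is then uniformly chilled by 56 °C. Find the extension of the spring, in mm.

The unrestrained thermal change is αΔT L = 9.1×10⁻⁶ × 56 × 1225 = 0.6243 mm.
With a force P in the spring, the elastic change of the link is PL/(AE) and that of the spring is P/k; compatibility requires their sum to equal δ_free.
P [ L/(AE) + 1/k ] = δ_free → P [ 1225/(400×107×10³) + 1/(100×10³) ] = 0.6243.
P = 0.6243 / 3.862×10⁻⁵ = 16160 N.
Spring extension = P/k = 16160/(100×10³) = 0.1616 mm.

δ ≈ 0.162 mm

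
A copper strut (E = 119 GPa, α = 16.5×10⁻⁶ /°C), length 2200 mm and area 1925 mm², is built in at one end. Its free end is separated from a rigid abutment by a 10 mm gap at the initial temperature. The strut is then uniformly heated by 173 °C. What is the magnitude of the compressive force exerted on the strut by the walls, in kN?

P ≈ 0 kN

Free thermal elongation = αΔT L = 16.5×10⁻⁶ × 173 × 2200 = 6.28 mm.
Since δ_free = 6.28 mm is less than the 10 mm gap, the strut never touches the wall. No axial force develops.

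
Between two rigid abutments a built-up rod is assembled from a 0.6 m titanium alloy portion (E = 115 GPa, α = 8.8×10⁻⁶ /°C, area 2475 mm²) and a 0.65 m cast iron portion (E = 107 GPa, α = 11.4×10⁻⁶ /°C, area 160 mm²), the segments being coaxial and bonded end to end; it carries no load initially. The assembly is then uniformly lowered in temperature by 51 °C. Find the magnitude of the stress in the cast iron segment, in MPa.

σ ≈ 101 MPa (tensile)

With the walls removed the bar would change length by δ_free = Σ αᵢΔT Lᵢ = 8.8×10⁻⁶×51×600 + 11.4×10⁻⁶×51×650 = 0.6472 mm.
The rigid supports impose zero overall length change; the single axial force P common to all segments must satisfy P Σ Lᵢ/(AᵢEᵢ) = δ_free.
The series flexibility is Σ Lᵢ/(AᵢEᵢ) = 600/(2475×115×10³) + 650/(160×107×10³) = 4.008×10⁻⁵ mm/N.
So P = 0.6472 / 4.008×10⁻⁵ = 16.15 kN, tensile.
σ_{cast iron} = P / A = 16150 / 160 = 100.9 MPa.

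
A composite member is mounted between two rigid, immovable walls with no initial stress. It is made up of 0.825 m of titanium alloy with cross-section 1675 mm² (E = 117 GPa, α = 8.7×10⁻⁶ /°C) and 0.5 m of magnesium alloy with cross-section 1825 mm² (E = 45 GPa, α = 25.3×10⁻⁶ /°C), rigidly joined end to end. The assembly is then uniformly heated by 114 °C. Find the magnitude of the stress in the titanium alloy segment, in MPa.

If the supports were absent, the total length change would be Σ αᵢΔT Lᵢ = 8.7×10⁻⁶×114×825 + 25.3×10⁻⁶×114×500 = 2.26 mm.
The walls prevent any net length change, so an axial force P (same in every segment) develops. Compatibility: P · Σ Lᵢ/(AᵢEᵢ) = δ_free.
Σ Lᵢ/(AᵢEᵢ) = 825/(1675×117×10³) + 500/(1825×45×10³) = 1.03×10⁻⁵ mm/N.
Hence P = δ_free / Σ(L/AE) = 2.26/1.03×10⁻⁵ = 219.5 kN (compressive).
σ_{titanium alloy} = P / A = 219500 / 1675 = 131 MPa.

σ ≈ 131 MPa (compressive)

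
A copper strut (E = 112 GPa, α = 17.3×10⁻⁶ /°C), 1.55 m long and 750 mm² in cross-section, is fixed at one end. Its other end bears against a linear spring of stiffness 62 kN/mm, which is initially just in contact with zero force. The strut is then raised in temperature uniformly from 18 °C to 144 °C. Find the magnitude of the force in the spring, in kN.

P ≈ 97.7 kN

If the spring were absent the strut would lengthen by αΔT L = 17.3×10⁻⁶ × 126 × 1550 = 3.379 mm.
Let P be the compressive force at the spring. The strut shortens elastically by PL/(AE) and the spring compresses by P/k; together these equal δ_free.
P [ L/(AE) + 1/k ] = δ_free → P [ 1550/(750×112×10³) + 1/(62×10³) ] = 3.379.
P = 3.379 / 3.458×10⁻⁵ = 97700 N.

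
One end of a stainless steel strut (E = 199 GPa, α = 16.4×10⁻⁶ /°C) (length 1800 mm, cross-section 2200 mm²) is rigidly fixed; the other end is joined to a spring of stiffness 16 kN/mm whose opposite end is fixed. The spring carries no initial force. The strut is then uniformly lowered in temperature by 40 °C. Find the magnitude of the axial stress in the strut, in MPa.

σ ≈ 8.06 MPa (tensile)

Free thermal contraction: δ_free = αΔT L = 16.4×10⁻⁶ × 40 × 1800 = 1.181 mm.
With a force P in the spring, the elastic change of the strut is PL/(AE) and that of the spring is P/k; compatibility requires their sum to equal δ_free.
P [ L/(AE) + 1/k ] = δ_free → P [ 1800/(2200×199×10³) + 1/(16×10³) ] = 1.181.
P = 1.181 / 6.661×10⁻⁵ = 17730 N.
σ = P/A = 17730/2200 = 8.058 MPa.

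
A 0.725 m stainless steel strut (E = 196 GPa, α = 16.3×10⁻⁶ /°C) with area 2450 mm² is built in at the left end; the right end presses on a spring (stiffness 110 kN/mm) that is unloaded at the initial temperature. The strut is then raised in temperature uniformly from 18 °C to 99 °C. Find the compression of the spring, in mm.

δ ≈ 0.821 mm

Free thermal expansion: δ_free = αΔT L = 16.3×10⁻⁶ × 81 × 725 = 0.9572 mm.
Let P be the compressive force at the spring. The strut shortens elastically by PL/(AE) and the spring compresses by P/k; together these equal δ_free.
So P = δ_free / [L/(AE) + 1/k] = 0.9572 / [ 725/(2450×196×10³) + 1/(110×10³) ].
P = 0.9572 / 1.06×10⁻⁵ = 90300 N.
Spring compression = P/k = 90300/(110×10³) = 0.8209 mm.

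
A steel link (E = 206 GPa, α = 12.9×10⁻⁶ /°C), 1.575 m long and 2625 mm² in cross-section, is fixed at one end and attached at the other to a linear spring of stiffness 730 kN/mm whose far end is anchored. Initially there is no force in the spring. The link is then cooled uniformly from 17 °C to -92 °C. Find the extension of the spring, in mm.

δ ≈ 0.708 mm

The unrestrained thermal change is αΔT L = 12.9×10⁻⁶ × 109 × 1575 = 2.215 mm.
With a force P in the spring, the elastic change of the link is PL/(AE) and that of the spring is P/k; compatibility requires their sum to equal δ_free.
P [ L/(AE) + 1/k ] = δ_free → P [ 1575/(2625×206×10³) + 1/(730×10³) ] = 2.215.
P = 2.215 / 4.282×10⁻⁶ = 517100 N.
Spring extension = P/k = 517100/(730×10³) = 0.7084 mm.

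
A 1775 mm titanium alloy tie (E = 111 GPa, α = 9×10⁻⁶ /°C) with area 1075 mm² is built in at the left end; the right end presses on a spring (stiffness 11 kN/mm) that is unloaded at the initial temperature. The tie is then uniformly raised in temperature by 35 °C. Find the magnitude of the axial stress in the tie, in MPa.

σ ≈ 4.92 MPa (compressive)

If the spring were absent the tie would lengthen by αΔT L = 9×10⁻⁶ × 35 × 1775 = 0.5591 mm.
Let P be the compressive force at the spring. The tie shortens elastically by PL/(AE) and the spring compresses by P/k; together these equal δ_free.
P [ L/(AE) + 1/k ] = δ_free → P [ 1775/(1075×111×10³) + 1/(11×10³) ] = 0.5591.
P = 0.5591 / 0.0001058 = 5286 N.
σ = P/A = 5286/1075 = 4.917 MPa.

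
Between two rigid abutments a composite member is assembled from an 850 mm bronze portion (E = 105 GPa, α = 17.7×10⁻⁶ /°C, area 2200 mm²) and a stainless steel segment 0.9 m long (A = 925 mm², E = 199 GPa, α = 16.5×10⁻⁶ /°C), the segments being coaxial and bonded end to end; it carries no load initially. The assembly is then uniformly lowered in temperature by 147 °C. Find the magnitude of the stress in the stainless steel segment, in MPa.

Free thermal contraction of the whole bar: Σ αᵢΔT Lᵢ = 17.7×10⁻⁶×147×850 + 16.5×10⁻⁶×147×900 = 4.395 mm.
The walls prevent any net length change, so an axial force P (same in every segment) develops. Compatibility: P · Σ Lᵢ/(AᵢEᵢ) = δ_free.
The series flexibility is Σ Lᵢ/(AᵢEᵢ) = 850/(2200×105×10³) + 900/(925×199×10³) = 8.569×10⁻⁶ mm/N.
Hence P = δ_free / Σ(L/AE) = 4.395/8.569×10⁻⁶ = 512.8 kN (tensile).
σ_{stainless steel} = P / A = 512800 / 925 = 554.4 MPa.

σ ≈ 554 MPa (tensile)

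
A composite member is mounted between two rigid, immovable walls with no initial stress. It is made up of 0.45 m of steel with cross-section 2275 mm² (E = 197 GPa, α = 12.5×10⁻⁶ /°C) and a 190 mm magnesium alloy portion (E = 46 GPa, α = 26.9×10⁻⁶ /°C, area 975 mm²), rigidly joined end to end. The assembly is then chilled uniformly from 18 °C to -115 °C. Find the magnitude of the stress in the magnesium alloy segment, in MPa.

σ ≈ 279 MPa (tensile)

Free thermal contraction of the whole bar: Σ αᵢΔT Lᵢ = 12.5×10⁻⁶×133×450 + 26.9×10⁻⁶×133×190 = 1.428 mm.
The walls prevent any net length change, so an axial force P (same in every segment) develops. Compatibility: P · Σ Lᵢ/(AᵢEᵢ) = δ_free.
The series flexibility is Σ Lᵢ/(AᵢEᵢ) = 450/(2275×197×10³) + 190/(975×46×10³) = 5.24×10⁻⁶ mm/N.
So P = 1.428 / 5.24×10⁻⁶ = 272.5 kN, tensile.
σ_{magnesium alloy} = P / A = 272500 / 975 = 279.5 MPa.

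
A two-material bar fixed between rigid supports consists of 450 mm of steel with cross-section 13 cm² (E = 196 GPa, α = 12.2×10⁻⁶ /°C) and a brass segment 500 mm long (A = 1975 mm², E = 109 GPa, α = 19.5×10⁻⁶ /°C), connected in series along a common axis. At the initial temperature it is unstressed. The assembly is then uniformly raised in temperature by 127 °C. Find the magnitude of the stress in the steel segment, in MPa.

σ ≈ 364 MPa (compressive)

If the supports were absent, the total length change would be Σ αᵢΔT Lᵢ = 12.2×10⁻⁶×127×450 + 19.5×10⁻⁶×127×500 = 1.935 mm.
The walls prevent any net length change, so an axial force P (same in every segment) develops. Compatibility: P · Σ Lᵢ/(AᵢEᵢ) = δ_free.
The series flexibility is Σ Lᵢ/(AᵢEᵢ) = 450/(1300×196×10³) + 500/(1975×109×10³) = 4.089×10⁻⁶ mm/N.
P = 1.935 / 4.089×10⁻⁶ = 473400 N = 473.4 kN, compressive.
σ_{steel} = P / A = 473400 / 1300 = 364.1 MPa.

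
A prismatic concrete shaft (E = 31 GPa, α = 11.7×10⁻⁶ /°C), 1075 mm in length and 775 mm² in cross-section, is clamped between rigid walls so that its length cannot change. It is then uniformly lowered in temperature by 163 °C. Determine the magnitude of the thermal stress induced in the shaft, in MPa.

σ ≈ 59.1 MPa (tensile)

The supports are rigid, so the total axial strain is zero. The restrained thermal strain is ε = αΔT = 11.7×10⁻⁶ × 163 = 1907.1×10⁻⁶.
Hence σ = E·αΔT = 31×10³ × 1907.1×10⁻⁶ = 59.12 MPa, tensile.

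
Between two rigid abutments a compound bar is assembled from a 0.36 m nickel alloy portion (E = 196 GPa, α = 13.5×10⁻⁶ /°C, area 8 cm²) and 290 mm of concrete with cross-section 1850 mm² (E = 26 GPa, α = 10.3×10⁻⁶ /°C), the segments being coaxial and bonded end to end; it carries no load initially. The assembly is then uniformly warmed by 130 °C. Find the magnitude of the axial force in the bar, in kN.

P ≈ 123 kN (compressive)

Free thermal expansion of the whole bar: Σ αᵢΔT Lᵢ = 13.5×10⁻⁶×130×360 + 10.3×10⁻⁶×130×290 = 1.02 mm.
Since the ends are fixed, an axial force P builds up, equal in every segment, with P · Σ Lᵢ/(AᵢEᵢ) = δ_free.
The series flexibility is Σ Lᵢ/(AᵢEᵢ) = 360/(800×196×10³) + 290/(1850×26×10³) = 8.325×10⁻⁶ mm/N.
So P = 1.02 / 8.325×10⁻⁶ = 122.5 kN, compressive.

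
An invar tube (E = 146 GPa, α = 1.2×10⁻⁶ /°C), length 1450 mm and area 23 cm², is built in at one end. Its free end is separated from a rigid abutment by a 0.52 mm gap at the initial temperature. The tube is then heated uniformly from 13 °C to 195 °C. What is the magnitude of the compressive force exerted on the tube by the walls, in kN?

Free thermal elongation = αΔT L = 1.2×10⁻⁶ × 182 × 1450 = 0.3167 mm.
This is smaller than the 0.52 mm clearance, so the tube expands freely without reaching the stop — the stress is zero.

P ≈ 0 kN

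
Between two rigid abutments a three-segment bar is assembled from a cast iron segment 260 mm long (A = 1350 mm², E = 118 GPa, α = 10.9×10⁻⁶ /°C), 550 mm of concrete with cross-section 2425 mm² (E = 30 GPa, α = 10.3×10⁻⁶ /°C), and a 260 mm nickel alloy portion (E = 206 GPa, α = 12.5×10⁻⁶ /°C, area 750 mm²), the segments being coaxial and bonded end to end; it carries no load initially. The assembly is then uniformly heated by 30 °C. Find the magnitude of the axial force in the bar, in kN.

P ≈ 32.4 kN (compressive)

If the supports were absent, the total length change would be Σ αᵢΔT Lᵢ = 10.9×10⁻⁶×30×260 + 10.3×10⁻⁶×30×550 + 12.5×10⁻⁶×30×260 = 0.3525 mm.
Since the ends are fixed, an axial force P builds up, equal in every segment, with P · Σ Lᵢ/(AᵢEᵢ) = δ_free.
The series flexibility is Σ Lᵢ/(AᵢEᵢ) = 260/(1350×118×10³) + 550/(2425×30×10³) + 260/(750×206×10³) = 1.088×10⁻⁵ mm/N.
Hence P = δ_free / Σ(L/AE) = 0.3525/1.088×10⁻⁵ = 32.41 kN (compressive).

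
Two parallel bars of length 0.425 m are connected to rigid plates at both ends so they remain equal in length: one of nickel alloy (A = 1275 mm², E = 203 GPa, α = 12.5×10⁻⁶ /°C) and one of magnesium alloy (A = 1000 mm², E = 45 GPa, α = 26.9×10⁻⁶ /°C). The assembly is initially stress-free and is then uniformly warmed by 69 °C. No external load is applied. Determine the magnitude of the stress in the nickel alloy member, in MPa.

Both members must finish at the same length. With the larger α, the magnesium alloy tends to over-expand; the plates restrain it, putting the magnesium alloy in compression and the nickel alloy in tension. With no external load the two internal forces are equal and opposite, magnitude P.
Setting the final lengths equal and cancelling L: (α₁ − α₂)ΔT = P/(A₁E₁) + P/(A₂E₂).
|α₁ − α₂|·ΔT = 14.4×10⁻⁶ × 69 = 0.0009936.
1/(A₁E₁) + 1/(A₂E₂) = 1/(1275×203×10³) + 1/(1000×45×10³) = 2.609×10⁻⁸ N⁻¹.
So P = 0.0009936 / 2.609×10⁻⁸ = 38.09 kN.
σ_{nickel alloy} = P/A₁ = 38090/1275 = 29.87 MPa, tensile.

σ ≈ 29.9 MPa (tensile)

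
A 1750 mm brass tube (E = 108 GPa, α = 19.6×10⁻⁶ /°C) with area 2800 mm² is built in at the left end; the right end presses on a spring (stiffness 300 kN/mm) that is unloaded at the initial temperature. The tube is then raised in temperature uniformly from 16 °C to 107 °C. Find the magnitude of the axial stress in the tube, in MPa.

σ ≈ 122 MPa (compressive)

The unrestrained thermal change is αΔT L = 19.6×10⁻⁶ × 91 × 1750 = 3.121 mm.
Let P be the compressive force at the spring. The tube shortens elastically by PL/(AE) and the spring compresses by P/k; together these equal δ_free.
So P = δ_free / [L/(AE) + 1/k] = 3.121 / [ 1750/(2800×108×10³) + 1/(300×10³) ].
P = 3.121 / 9.12×10⁻⁶ = 342200 N.
σ = P/A = 342200/2800 = 122.2 MPa.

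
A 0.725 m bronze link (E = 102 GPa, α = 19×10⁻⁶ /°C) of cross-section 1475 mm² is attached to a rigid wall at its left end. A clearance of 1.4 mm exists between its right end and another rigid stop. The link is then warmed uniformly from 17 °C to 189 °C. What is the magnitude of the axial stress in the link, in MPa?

σ ≈ 136 MPa (compressive)

Unrestrained expansion: δ_free = αΔT L = 19×10⁻⁶ × 172 × 725 = 2.369 mm.
This exceeds the 1.4 mm gap, so the wall pushes back. The portion of expansion that must be recovered elastically is δ_free − gap = 2.369 − 1.4 = 0.9693 mm.
That suppressed elongation corresponds to σ = E·Δ/L = 102×10³ × 0.9693/725 = 136.4 MPa.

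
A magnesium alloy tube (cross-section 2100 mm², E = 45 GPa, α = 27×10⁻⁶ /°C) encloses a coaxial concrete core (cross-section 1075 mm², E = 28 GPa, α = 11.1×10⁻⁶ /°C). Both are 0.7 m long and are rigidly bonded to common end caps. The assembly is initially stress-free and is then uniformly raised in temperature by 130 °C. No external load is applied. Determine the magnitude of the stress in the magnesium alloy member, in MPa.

σ ≈ 22.5 MPa (compressive)

Equilibrium of a rigid end plate with no external load gives equal and opposite internal forces ±P in the two members. Since α_{magnesium alloy} > α_{concrete}, heating drives the magnesium alloy into compression and the concrete into tension.
Equating the net (thermal + elastic) strains gives |α₁ − α₂|·ΔT = P·[1/(A₁E₁) + 1/(A₂E₂)].
|α₁ − α₂|·ΔT = 15.9×10⁻⁶ × 130 = 0.002067.
1/(A₁E₁) + 1/(A₂E₂) = 1/(2100×45×10³) + 1/(1075×28×10³) = 4.38×10⁻⁸ N⁻¹.
So P = 0.002067 / 4.38×10⁻⁸ = 47.19 kN.
σ_{magnesium alloy} = P/A₁ = 47190/2100 = 22.47 MPa, compressive.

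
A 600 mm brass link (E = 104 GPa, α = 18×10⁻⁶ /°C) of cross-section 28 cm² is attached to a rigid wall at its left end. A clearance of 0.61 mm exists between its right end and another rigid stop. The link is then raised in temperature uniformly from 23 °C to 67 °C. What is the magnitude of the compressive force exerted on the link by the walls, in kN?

If the wall were absent the link would grow by αΔT L = 18×10⁻⁶ × 44 × 600 = 0.4752 mm.
This is smaller than the 0.61 mm clearance, so the link expands freely without reaching the stop — the stress is zero.

P ≈ 0 kN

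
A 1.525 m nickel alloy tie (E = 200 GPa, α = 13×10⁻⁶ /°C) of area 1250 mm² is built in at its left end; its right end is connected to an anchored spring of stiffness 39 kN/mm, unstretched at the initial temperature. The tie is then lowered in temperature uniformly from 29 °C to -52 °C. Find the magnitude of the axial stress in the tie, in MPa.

σ ≈ 40.5 MPa (tensile)

If the spring were absent the tie would shorten by αΔT L = 13×10⁻⁶ × 81 × 1525 = 1.606 mm.
With a force P in the spring, the elastic change of the tie is PL/(AE) and that of the spring is P/k; compatibility requires their sum to equal δ_free.
So P = δ_free / [L/(AE) + 1/k] = 1.606 / [ 1525/(1250×200×10³) + 1/(39×10³) ].
P = 1.606 / 3.174×10⁻⁵ = 50590 N.
σ = P/A = 50590/1250 = 40.47 MPa.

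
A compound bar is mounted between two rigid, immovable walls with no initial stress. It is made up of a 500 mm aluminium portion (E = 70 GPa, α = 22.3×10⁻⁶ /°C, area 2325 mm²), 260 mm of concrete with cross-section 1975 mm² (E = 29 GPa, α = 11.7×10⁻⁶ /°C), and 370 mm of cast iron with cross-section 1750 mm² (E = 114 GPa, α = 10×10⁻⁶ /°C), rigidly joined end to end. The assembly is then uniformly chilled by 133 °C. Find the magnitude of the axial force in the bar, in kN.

Free thermal contraction of the whole bar: Σ αᵢΔT Lᵢ = 22.3×10⁻⁶×133×500 + 11.7×10⁻⁶×133×260 + 10×10⁻⁶×133×370 = 2.38 mm.
Since the ends are fixed, an axial force P builds up, equal in every segment, with P · Σ Lᵢ/(AᵢEᵢ) = δ_free.
Σ Lᵢ/(AᵢEᵢ) = 500/(2325×70×10³) + 260/(1975×29×10³) + 370/(1750×114×10³) = 9.466×10⁻⁶ mm/N.
Hence P = δ_free / Σ(L/AE) = 2.38/9.466×10⁻⁶ = 251.4 kN (tensile).

P ≈ 251 kN (tensile)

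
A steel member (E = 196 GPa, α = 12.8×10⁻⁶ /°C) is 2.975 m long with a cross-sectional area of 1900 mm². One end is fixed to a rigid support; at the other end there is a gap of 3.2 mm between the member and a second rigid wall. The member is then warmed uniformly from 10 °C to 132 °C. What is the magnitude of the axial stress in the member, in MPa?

If the wall were absent the member would grow by αΔT L = 12.8×10⁻⁶ × 122 × 2975 = 4.646 mm.
The gap closes (δ_free > 3.2 mm) and the wall then resists a further 4.646 − 3.2 = 1.446 mm of expansion.
So σ = E(δ_free − g)/L = 196×10³ × 1.446/2975 = 95.25 MPa.

σ ≈ 95.3 MPa (compressive)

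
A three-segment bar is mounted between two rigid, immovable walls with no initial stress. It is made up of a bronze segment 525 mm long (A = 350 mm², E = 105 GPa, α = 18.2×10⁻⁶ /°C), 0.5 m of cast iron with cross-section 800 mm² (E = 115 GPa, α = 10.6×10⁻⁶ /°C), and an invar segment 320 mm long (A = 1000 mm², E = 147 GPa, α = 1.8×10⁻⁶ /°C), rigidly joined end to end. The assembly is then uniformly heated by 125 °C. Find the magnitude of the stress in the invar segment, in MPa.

If the supports were absent, the total length change would be Σ αᵢΔT Lᵢ = 18.2×10⁻⁶×125×525 + 10.6×10⁻⁶×125×500 + 1.8×10⁻⁶×125×320 = 1.929 mm.
Since the ends are fixed, an axial force P builds up, equal in every segment, with P · Σ Lᵢ/(AᵢEᵢ) = δ_free.
The series flexibility is Σ Lᵢ/(AᵢEᵢ) = 525/(350×105×10³) + 500/(800×115×10³) + 320/(1000×147×10³) = 2.19×10⁻⁵ mm/N.
P = 1.929 / 2.19×10⁻⁵ = 88090 N = 88.09 kN, compressive.
σ_{invar} = P / A = 88090 / 1000 = 88.09 MPa.

σ ≈ 88.1 MPa (compressive)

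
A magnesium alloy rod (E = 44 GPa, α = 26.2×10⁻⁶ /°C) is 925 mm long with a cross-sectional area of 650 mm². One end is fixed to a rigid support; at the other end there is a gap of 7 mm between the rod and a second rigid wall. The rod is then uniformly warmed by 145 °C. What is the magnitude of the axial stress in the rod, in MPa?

σ ≈ 0 MPa

Unrestrained expansion: δ_free = αΔT L = 26.2×10⁻⁶ × 145 × 925 = 3.514 mm.
This is smaller than the 7 mm clearance, so the rod expands freely without reaching the stop — the stress is zero.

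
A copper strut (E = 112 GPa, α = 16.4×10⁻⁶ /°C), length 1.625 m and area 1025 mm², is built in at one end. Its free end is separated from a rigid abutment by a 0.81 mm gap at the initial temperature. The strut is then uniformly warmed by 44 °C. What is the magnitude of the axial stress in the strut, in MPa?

σ ≈ 25 MPa (compressive)

Free thermal elongation = αΔT L = 16.4×10⁻⁶ × 44 × 1625 = 1.173 mm.
The gap closes (δ_free > 0.81 mm) and the wall then resists a further 1.173 − 0.81 = 0.3626 mm of expansion.
Compatibility: PL/(AE) = 0.3626 mm, so σ = P/A = E × (0.3626/1625) = 24.99 MPa.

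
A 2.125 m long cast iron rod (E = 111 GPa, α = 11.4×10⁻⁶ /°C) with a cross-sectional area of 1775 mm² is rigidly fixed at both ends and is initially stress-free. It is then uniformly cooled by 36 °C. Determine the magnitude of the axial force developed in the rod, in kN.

With zero net strain, σ = E·αΔT = 111 GPa × 11.4×10⁻⁶ × 36 = 45.55 MPa.
P = AEαΔT = 1775 × 111×10³ × 11.4×10⁻⁶ × 36 = 80.86 kN (tensile).

P ≈ 80.9 kN (tensile)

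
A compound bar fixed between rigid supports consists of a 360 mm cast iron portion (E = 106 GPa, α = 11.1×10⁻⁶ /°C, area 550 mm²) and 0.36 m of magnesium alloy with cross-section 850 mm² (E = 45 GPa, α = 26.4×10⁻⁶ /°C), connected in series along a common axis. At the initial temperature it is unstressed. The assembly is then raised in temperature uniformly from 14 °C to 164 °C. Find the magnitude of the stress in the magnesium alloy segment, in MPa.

With the walls removed the bar would change length by δ_free = Σ αᵢΔT Lᵢ = 11.1×10⁻⁶×150×360 + 26.4×10⁻⁶×150×360 = 2.025 mm.
The rigid supports impose zero overall length change; the single axial force P common to all segments must satisfy P Σ Lᵢ/(AᵢEᵢ) = δ_free.
Σ Lᵢ/(AᵢEᵢ) = 360/(550×106×10³) + 360/(850×45×10³) = 1.559×10⁻⁵ mm/N.
Hence P = δ_free / Σ(L/AE) = 2.025/1.559×10⁻⁵ = 129.9 kN (compressive).
σ_{magnesium alloy} = P / A = 129900 / 850 = 152.8 MPa.

σ ≈ 153 MPa (compressive)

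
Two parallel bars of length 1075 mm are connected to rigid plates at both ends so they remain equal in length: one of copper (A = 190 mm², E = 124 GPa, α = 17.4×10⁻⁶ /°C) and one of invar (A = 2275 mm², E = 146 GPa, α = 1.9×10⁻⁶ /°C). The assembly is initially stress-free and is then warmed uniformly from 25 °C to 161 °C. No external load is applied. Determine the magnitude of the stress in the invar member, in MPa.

Both members must finish at the same length. With the larger α, the copper tends to over-expand; the plates restrain it, putting the copper in compression and the invar in tension. With no external load the two internal forces are equal and opposite, magnitude P.
Setting the final lengths equal and cancelling L: (α₁ − α₂)ΔT = P/(A₁E₁) + P/(A₂E₂).
|α₁ − α₂|·ΔT = 15.5×10⁻⁶ × 136 = 0.002108.
1/(A₁E₁) + 1/(A₂E₂) = 1/(190×124×10³) + 1/(2275×146×10³) = 4.546×10⁻⁸ N⁻¹.
P = 0.002108 / 4.546×10⁻⁸ = 46380 N = 46.38 kN.
σ_{invar} = P/A₂ = 46380/2275 = 20.38 MPa, tensile.

σ ≈ 20.4 MPa (tensile)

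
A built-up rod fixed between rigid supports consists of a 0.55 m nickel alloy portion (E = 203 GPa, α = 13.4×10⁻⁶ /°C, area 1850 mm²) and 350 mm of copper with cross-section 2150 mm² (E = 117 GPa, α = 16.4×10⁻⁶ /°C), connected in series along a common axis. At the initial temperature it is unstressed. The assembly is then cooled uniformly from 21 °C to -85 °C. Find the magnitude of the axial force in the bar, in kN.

With the walls removed the bar would change length by δ_free = Σ αᵢΔT Lᵢ = 13.4×10⁻⁶×106×550 + 16.4×10⁻⁶×106×350 = 1.39 mm.
The rigid supports impose zero overall length change; the single axial force P common to all segments must satisfy P Σ Lᵢ/(AᵢEᵢ) = δ_free.
The series flexibility is Σ Lᵢ/(AᵢEᵢ) = 550/(1850×203×10³) + 350/(2150×117×10³) = 2.856×10⁻⁶ mm/N.
So P = 1.39 / 2.856×10⁻⁶ = 486.6 kN, tensile.

P ≈ 487 kN (tensile)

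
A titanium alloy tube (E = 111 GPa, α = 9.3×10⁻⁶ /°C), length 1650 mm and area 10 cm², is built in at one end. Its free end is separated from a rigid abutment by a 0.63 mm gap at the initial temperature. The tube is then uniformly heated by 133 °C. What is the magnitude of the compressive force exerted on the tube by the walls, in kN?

Unrestrained expansion: δ_free = αΔT L = 9.3×10⁻⁶ × 133 × 1650 = 2.041 mm.
This exceeds the 0.63 mm gap, so the wall pushes back. The portion of expansion that must be recovered elastically is δ_free − gap = 2.041 − 0.63 = 1.411 mm.
That suppressed elongation corresponds to σ = E·Δ/L = 111×10³ × 1.411/1650 = 94.91 MPa.
Force on the wall = σA = 94.91 × 1000 mm² = 94.91 kN.

P ≈ 94.9 kN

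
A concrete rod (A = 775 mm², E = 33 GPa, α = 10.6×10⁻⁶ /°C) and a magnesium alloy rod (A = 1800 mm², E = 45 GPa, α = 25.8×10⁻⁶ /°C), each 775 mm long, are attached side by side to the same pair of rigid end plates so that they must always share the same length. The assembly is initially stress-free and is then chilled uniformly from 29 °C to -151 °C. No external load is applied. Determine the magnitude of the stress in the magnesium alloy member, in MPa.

σ ≈ 29.5 MPa (tensile)

The magnesium alloy has the larger α, so on cooling it would change length more than the concrete if both were free. The rigid plates force a common final length, so the magnesium alloy is put into tension and the concrete into compression, with equal and opposite forces P (no external load).
Compatibility of the two members (thermal + elastic change equal): (α₁ − α₂)ΔT = P·[1/(A₁E₁) + 1/(A₂E₂)].
|α₁ − α₂|·ΔT = 15.2×10⁻⁶ × 180 = 0.002736.
1/(A₁E₁) + 1/(A₂E₂) = 1/(775×33×10³) + 1/(1800×45×10³) = 5.145×10⁻⁸ N⁻¹.
P = 0.002736 / 5.145×10⁻⁸ = 53180 N = 53.18 kN.
σ_{magnesium alloy} = P/A₂ = 53180/1800 = 29.55 MPa, tensile.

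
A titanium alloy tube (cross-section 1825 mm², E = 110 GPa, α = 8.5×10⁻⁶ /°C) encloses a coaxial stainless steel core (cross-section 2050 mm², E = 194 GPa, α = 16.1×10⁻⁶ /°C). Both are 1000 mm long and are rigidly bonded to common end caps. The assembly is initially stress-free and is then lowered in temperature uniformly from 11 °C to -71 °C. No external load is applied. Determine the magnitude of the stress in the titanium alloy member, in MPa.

σ ≈ 45.6 MPa (compressive)

Equilibrium of a rigid end plate with no external load gives equal and opposite internal forces ±P in the two members. Since α_{stainless steel} > α_{titanium alloy}, cooling drives the stainless steel into tension and the titanium alloy into compression.
Setting the final lengths equal and cancelling L: (α₁ − α₂)ΔT = P/(A₁E₁) + P/(A₂E₂).
|α₁ − α₂|·ΔT = 7.6×10⁻⁶ × 82 = 0.0006232.
1/(A₁E₁) + 1/(A₂E₂) = 1/(1825×110×10³) + 1/(2050×194×10³) = 7.496×10⁻⁹ N⁻¹.
So P = 0.0006232 / 7.496×10⁻⁹ = 83.14 kN.
σ_{titanium alloy} = P/A₁ = 83140/1825 = 45.56 MPa, compressive.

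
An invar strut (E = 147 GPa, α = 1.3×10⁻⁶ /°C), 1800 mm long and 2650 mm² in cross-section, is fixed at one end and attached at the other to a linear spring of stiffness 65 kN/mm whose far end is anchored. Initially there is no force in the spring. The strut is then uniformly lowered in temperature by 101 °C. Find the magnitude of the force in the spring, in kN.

P ≈ 11.8 kN

If the spring were absent the strut would shorten by αΔT L = 1.3×10⁻⁶ × 101 × 1800 = 0.2363 mm.
Let P be the tensile force in the spring. The strut extends elastically by PL/(AE) and the spring stretches by P/k; together these equal δ_free.
P [ L/(AE) + 1/k ] = δ_free → P [ 1800/(2650×147×10³) + 1/(65×10³) ] = 0.2363.
P = 0.2363 / 2.001×10⁻⁵ = 11810 N.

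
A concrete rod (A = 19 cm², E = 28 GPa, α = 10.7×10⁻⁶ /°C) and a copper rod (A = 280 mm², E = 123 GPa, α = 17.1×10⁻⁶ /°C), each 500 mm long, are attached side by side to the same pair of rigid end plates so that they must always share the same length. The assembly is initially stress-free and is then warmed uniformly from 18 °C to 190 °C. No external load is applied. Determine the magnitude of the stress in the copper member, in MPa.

Equilibrium of a rigid end plate with no external load gives equal and opposite internal forces ±P in the two members. Since α_{copper} > α_{concrete}, heating drives the copper into compression and the concrete into tension.
Setting the final lengths equal and cancelling L: (α₁ − α₂)ΔT = P/(A₁E₁) + P/(A₂E₂).
|α₁ − α₂|·ΔT = 6.4×10⁻⁶ × 172 = 0.001101.
1/(A₁E₁) + 1/(A₂E₂) = 1/(1900×28×10³) + 1/(280×123×10³) = 4.783×10⁻⁸ N⁻¹.
So P = 0.001101 / 4.783×10⁻⁸ = 23.01 kN.
σ_{copper} = P/A₂ = 23010/280 = 82.19 MPa, compressive.

σ ≈ 82.2 MPa (compressive)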